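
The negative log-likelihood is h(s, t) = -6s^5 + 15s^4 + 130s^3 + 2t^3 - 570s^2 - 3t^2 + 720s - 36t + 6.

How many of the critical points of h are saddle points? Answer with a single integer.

h separates as a function of s plus a function of t, so ∇h=0 decouples.
∂h/∂s = -30(s - 3)(s - 2)(s - 1)(s + 4) = 0 at s ∈ {-4, 1, 2, 3}; ∂h/∂t = 6(t - 3)(t + 2) = 0 at t ∈ {-2, 3}.
The Hessian is diagonal: diag(h_ss, h_tt). Second derivatives: h_ss(-4)=6300, h_ss(1)=-300, h_ss(2)=180, h_ss(3)=-420; h_tt(-2)=-30, h_tt(3)=30.
Saddle points occur where the two diagonal entries have opposite signs: (-4, -2), (1, 3), (2, -2), (3, 3). Count: 4.

4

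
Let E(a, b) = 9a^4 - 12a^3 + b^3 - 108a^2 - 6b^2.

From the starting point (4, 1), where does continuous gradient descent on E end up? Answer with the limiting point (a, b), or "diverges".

E is separable, so gradient descent decouples: a follows -∂E/∂a, b follows -∂E/∂b.
∂E/∂a = 36a(a - 3)(a + 2); at a=4 this is 864, so a decreases.
∂E/∂b = 3b(b - 4); at b=1 this is -9, so b increases.
a converges to its nearest critical value 3 (a local min of the a-part); b converges to 4. The iterate converges to (3, 4).

(3, 4)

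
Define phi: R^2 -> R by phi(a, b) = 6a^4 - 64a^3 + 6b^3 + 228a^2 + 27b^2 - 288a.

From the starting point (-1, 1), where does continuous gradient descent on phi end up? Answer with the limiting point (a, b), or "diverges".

(1, 0)

phi is separable, so gradient descent decouples: a follows -∂phi/∂a, b follows -∂phi/∂b.
∂phi/∂a = 24(a - 4)(a - 3)(a - 1); at a=-1 this is -960, so a increases.
∂phi/∂b = 18b(b + 3); at b=1 this is 72, so b decreases.
a converges to its nearest critical value 1 (a local min of the a-part); b converges to 0. The iterate converges to (1, 0).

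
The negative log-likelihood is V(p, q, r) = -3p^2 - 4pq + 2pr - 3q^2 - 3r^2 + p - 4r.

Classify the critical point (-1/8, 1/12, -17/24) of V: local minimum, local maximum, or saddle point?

The Hessian is constant: H = [[-6, -4, 2], [-4, -6, 0], [2, 0, -6]].
Leading principal minors: Δ₁ = -6, Δ₂ = 20, Δ₃ = -96.
The minors alternate sign starting negative (−, +, −), so H is negative definite: a local maximum.

local maximum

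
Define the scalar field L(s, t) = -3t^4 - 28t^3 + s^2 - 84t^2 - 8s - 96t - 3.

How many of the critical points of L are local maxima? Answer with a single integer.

L separates as a function of s plus a function of t, so ∇L=0 decouples.
∂L/∂s = 2(s - 4) = 0 at s ∈ {4}; ∂L/∂t = -12(t + 1)(t + 2)(t + 4) = 0 at t ∈ {-4, -2, -1}.
The Hessian is diagonal: diag(L_ss, L_tt). Second derivatives: L_ss(4)=2; L_tt(-4)=-72, L_tt(-2)=24, L_tt(-1)=-36.
Local maxima occur where both diagonal entries negative: none. Count: 0.

0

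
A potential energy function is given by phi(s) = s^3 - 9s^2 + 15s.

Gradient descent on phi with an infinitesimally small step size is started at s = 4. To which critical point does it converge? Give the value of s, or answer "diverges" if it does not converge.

phi'(s) = 3(s - 5)(s - 1), so phi'(4) = -9.
Gradient descent moves in the -phi' direction, i.e. s is increasing.
The nearest critical point in that direction is s = 5, where phi'' = 12 > 0 (a local minimum). The iterate converges there.

5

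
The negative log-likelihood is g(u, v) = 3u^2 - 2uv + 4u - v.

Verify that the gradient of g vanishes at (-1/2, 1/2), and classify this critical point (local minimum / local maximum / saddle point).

∇g = (6u - 2v + 4, -2u - 1); substituting (-1/2, 1/2) gives ∇g = (0, 0), so (-1/2, 1/2) is indeed a critical point.
The Hessian of g is constant: H = [[6, -2], [-2, 0]].
det(H) = 6·0 − (-2)² = -4.
Since det(H) < 0, H is indefinite and the critical point is a saddle point.

saddle point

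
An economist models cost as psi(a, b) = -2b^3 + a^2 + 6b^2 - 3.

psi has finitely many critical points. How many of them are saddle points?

psi separates as a function of a plus a function of b, so ∇psi=0 decouples.
∂psi/∂a = 2a = 0 at a ∈ {0}; ∂psi/∂b = -6b(b - 2) = 0 at b ∈ {0, 2}.
The Hessian is diagonal: diag(psi_aa, psi_bb). Second derivatives: psi_aa(0)=2; psi_bb(0)=12, psi_bb(2)=-12.
Saddle points occur where the two diagonal entries have opposite signs: (0, 2). Count: 1.

1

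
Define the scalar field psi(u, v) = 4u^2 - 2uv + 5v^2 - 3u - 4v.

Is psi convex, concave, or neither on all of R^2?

psi is quadratic, so its Hessian is the constant matrix H = [[8, -2], [-2, 10]].
det(H) = 76, tr(H) = 18.
det(H) > 0 and tr(H) > 0, so H is positive definite everywhere: convex.

convex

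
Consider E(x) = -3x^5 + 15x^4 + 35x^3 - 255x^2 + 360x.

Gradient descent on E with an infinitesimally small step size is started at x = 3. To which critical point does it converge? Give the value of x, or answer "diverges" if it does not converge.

2

E'(x) = -15(x - 4)(x - 2)(x - 1)(x + 3), so E'(3) = 180.
Gradient descent moves in the -E' direction, i.e. x is decreasing.
The nearest critical point in that direction is x = 2, where E'' = 150 > 0 (a local minimum). The iterate converges there.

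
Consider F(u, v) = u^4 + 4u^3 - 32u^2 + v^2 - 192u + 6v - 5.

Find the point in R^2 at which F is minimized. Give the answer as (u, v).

F(u,v) separates as P(u) + Q(v) − 5, so its minimum is min P + min Q − 5.
P'(u) = 4(u - 4)(u + 3)(u + 4) vanishes at u ∈ {-4, -3, 4}; Q'(v) = 2v + 6 vanishes at v ∈ {-3}.
Local minima of P (where P''>0): P(-4)=256, P(4)=-768. Local minima of Q: Q(-3)=-9.
So the global minimum of F is P(4) + Q(-3) − 5 = -768 − 9 − 5 = -782, attained at (4, -3).

(4, -3)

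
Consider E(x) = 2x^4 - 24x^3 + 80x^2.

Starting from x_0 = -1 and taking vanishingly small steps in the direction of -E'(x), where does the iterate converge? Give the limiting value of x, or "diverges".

0

E'(x) = 8x(x - 5)(x - 4), so E'(-1) = -240.
Gradient descent moves in the -E' direction, i.e. x is increasing.
The nearest critical point in that direction is x = 0, where E'' = 160 > 0 (a local minimum). The iterate converges there.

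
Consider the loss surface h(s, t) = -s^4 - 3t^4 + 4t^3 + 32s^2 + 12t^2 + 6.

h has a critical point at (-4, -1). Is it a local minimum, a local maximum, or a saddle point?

The mixed partial ∂²h/∂s∂t is 0, so the Hessian at any point is diag(h_ss, h_tt) = diag(4(-3s^2 + 16), 12(-3t^2 + 2t + 2)).
At (-4, -1): H = diag(-128, -36).
Both eigenvalues are negative, so H is negative definite: a local maximum.

local maximum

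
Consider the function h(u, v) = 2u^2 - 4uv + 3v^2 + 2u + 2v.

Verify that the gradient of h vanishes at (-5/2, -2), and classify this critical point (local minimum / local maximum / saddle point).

local minimum

∇h = (4u - 4v + 2, -4u + 6v + 2); substituting (-5/2, -2) gives ∇h = (0, 0), so (-5/2, -2) is indeed a critical point.
The Hessian of h is constant: H = [[4, -4], [-4, 6]].
det(H) = 4·6 − (-4)² = 8.
det(H) > 0 and tr(H) = 10 > 0, so H is positive definite and the point is a local minimum.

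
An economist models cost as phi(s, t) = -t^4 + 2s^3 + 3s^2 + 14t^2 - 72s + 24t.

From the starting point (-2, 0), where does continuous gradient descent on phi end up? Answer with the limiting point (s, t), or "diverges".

(3, -1)

phi is separable, so gradient descent decouples: s follows -∂phi/∂s, t follows -∂phi/∂t.
∂phi/∂s = 6(s - 3)(s + 4); at s=-2 this is -60, so s increases.
∂phi/∂t = -4(t - 3)(t + 1)(t + 2); at t=0 this is 24, so t decreases.
s converges to its nearest critical value 3 (a local min of the s-part); t converges to -1. The iterate converges to (3, -1).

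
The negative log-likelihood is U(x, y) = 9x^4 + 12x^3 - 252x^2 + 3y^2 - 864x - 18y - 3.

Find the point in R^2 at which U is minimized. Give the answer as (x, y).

U(x,y) separates as P(x) + Q(y) − 3, so its minimum is min P + min Q − 3.
P'(x) = 36(x - 4)(x + 2)(x + 3) vanishes at x ∈ {-3, -2, 4}; Q'(y) = 6y - 18 vanishes at y ∈ {3}.
Local minima of P (where P''>0): P(-3)=729, P(4)=-4416. Local minima of Q: Q(3)=-27.
So the global minimum of U is P(4) + Q(3) − 3 = -4416 − 27 − 3 = -4446, attained at (4, 3).

(4, 3)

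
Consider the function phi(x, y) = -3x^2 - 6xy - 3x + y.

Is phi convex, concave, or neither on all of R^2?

phi is quadratic, so its Hessian is the constant matrix H = [[-6, -6], [-6, 0]].
det(H) = -36, tr(H) = -6.
det(H) < 0, so H is indefinite: neither convex nor concave.

neither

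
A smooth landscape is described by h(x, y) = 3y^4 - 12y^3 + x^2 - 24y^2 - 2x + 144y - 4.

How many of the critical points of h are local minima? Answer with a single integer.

h separates as a function of x plus a function of y, so ∇h=0 decouples.
∂h/∂x = 2(x - 1) = 0 at x ∈ {1}; ∂h/∂y = 12(y - 3)(y - 2)(y + 2) = 0 at y ∈ {-2, 2, 3}.
The Hessian is diagonal: diag(h_xx, h_yy). Second derivatives: h_xx(1)=2; h_yy(-2)=240, h_yy(2)=-48, h_yy(3)=60.
Local minima occur where both diagonal entries positive: (1, -2), (1, 3). Count: 2.

2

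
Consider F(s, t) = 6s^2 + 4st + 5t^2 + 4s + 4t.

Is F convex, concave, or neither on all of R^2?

F is quadratic, so its Hessian is the constant matrix H = [[12, 4], [4, 10]].
det(H) = 104, tr(H) = 22.
det(H) > 0 and tr(H) > 0, so H is positive definite everywhere: convex.

convex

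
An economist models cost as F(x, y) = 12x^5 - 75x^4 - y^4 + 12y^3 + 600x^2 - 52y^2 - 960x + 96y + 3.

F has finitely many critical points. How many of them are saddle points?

6

F separates as a function of x plus a function of y, so ∇F=0 decouples.
∂F/∂x = 60(x - 4)(x - 2)(x - 1)(x + 2) = 0 at x ∈ {-2, 1, 2, 4}; ∂F/∂y = -4(y - 4)(y - 3)(y - 2) = 0 at y ∈ {2, 3, 4}.
The Hessian is diagonal: diag(F_xx, F_yy). Second derivatives: F_xx(-2)=-4320, F_xx(1)=540, F_xx(2)=-480, F_xx(4)=2160; F_yy(2)=-8, F_yy(3)=4, F_yy(4)=-8.
Saddle points occur where the two diagonal entries have opposite signs: (-2, 3), (1, 2), (1, 4), (2, 3), (4, 2), (4, 4). Count: 6.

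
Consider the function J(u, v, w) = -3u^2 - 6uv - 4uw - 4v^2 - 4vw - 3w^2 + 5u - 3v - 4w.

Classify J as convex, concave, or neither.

concave

J is quadratic, so its Hessian is the constant matrix H = [[-6, -6, -4], [-6, -8, -4], [-4, -4, -6]].
Leading principal minors: -6, 12, -40.
Signs alternate −, +, − ⇒ H ≺ 0 ⇒ concave.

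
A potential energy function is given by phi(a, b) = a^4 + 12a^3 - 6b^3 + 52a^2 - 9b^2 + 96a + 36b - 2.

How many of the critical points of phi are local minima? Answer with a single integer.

phi separates as a function of a plus a function of b, so ∇phi=0 decouples.
∂phi/∂a = 4(a + 2)(a + 3)(a + 4) = 0 at a ∈ {-4, -3, -2}; ∂phi/∂b = -18(b - 1)(b + 2) = 0 at b ∈ {-2, 1}.
The Hessian is diagonal: diag(phi_aa, phi_bb). Second derivatives: phi_aa(-4)=8, phi_aa(-3)=-4, phi_aa(-2)=8; phi_bb(-2)=54, phi_bb(1)=-54.
Local minima occur where both diagonal entries positive: (-4, -2), (-2, -2). Count: 2.

2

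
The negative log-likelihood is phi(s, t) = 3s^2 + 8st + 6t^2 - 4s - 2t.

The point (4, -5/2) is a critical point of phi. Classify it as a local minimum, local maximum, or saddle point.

The Hessian of phi is constant: H = [[6, 8], [8, 12]].
det(H) = 6·12 − 8² = 8.
det(H) > 0 and tr(H) = 18 > 0, so H is positive definite and the point is a local minimum.

local minimum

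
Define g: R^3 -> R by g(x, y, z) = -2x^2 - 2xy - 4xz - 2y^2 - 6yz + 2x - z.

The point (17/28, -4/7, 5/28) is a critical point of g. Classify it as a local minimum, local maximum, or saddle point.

saddle point

The Hessian is constant: H = [[-4, -2, -4], [-2, -4, -6], [-4, -6, 0]].
Leading principal minors: Δ₁ = -4, Δ₂ = 12, Δ₃ = 112.
The minors fit neither the all-positive nor the alternating-sign pattern, so H is indefinite: a saddle point.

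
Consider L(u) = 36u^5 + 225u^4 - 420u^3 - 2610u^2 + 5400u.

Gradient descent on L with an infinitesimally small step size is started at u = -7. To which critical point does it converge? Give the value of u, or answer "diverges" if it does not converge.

L'(u) = 180(u - 2)(u - 1)(u + 3)(u + 5), so L'(-7) = 103680.
Gradient descent moves in the -L' direction, i.e. u is decreasing.
There is no critical point below u=-7, and L' keeps the same sign, so the iterate runs off to −∞.

diverges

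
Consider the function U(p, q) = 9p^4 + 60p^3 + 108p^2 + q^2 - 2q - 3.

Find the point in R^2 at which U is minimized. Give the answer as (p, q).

U(p,q) separates as A(p) + B(q) − 3, so its minimum is min A + min B − 3.
A'(p) = 36p(p + 2)(p + 3) vanishes at p ∈ {-3, -2, 0}; B'(q) = 2q - 2 vanishes at q ∈ {1}.
Local minima of A (where A''>0): A(-3)=81, A(0)=0. Local minima of B: B(1)=-1.
So the global minimum of U is A(0) + B(1) − 3 = 0 − 1 − 3 = -4, attained at (0, 1).

(0, 1)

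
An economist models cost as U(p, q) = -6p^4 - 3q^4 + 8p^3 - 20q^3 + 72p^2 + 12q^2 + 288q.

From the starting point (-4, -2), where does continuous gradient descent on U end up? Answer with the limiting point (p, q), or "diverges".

U is separable, so gradient descent decouples: p follows -∂U/∂p, q follows -∂U/∂q.
∂U/∂p = -24p(p - 3)(p + 2); at p=-4 this is 1344, so p decreases.
∂U/∂q = -12(q - 2)(q + 3)(q + 4); at q=-2 this is 96, so q decreases.
The p-coordinate has no critical point in that direction and runs off to infinity.

diverges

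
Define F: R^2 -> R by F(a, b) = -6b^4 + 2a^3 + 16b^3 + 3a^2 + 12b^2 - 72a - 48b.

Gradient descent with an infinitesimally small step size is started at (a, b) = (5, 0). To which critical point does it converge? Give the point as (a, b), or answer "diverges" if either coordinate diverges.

(3, 1)

F is separable, so gradient descent decouples: a follows -∂F/∂a, b follows -∂F/∂b.
∂F/∂a = 6(a - 3)(a + 4); at a=5 this is 108, so a decreases.
∂F/∂b = -24(b - 2)(b - 1)(b + 1); at b=0 this is -48, so b increases.
a converges to its nearest critical value 3 (a local min of the a-part); b converges to 1. The iterate converges to (3, 1).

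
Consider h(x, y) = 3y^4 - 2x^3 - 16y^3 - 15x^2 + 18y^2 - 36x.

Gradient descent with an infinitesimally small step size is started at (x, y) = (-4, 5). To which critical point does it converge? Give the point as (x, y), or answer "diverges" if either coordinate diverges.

(-3, 3)

h is separable, so gradient descent decouples: x follows -∂h/∂x, y follows -∂h/∂y.
∂h/∂x = -6(x + 2)(x + 3); at x=-4 this is -12, so x increases.
∂h/∂y = 12y(y - 3)(y - 1); at y=5 this is 480, so y decreases.
x converges to its nearest critical value -3 (a local min of the x-part); y converges to 3. The iterate converges to (-3, 3).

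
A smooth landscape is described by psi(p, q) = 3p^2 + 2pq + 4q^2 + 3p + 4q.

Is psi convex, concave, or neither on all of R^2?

convex

psi is quadratic, so its Hessian is the constant matrix H = [[6, 2], [2, 8]].
det(H) = 44, tr(H) = 14.
det(H) > 0 and tr(H) > 0, so H is positive definite everywhere: convex.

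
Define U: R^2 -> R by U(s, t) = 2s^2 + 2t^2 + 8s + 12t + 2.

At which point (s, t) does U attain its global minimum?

(-2, -3)

U(s,t) separates as P(s) + Q(t) + 2, so its minimum is min P + min Q + 2.
P'(s) = 4s + 8 vanishes at s ∈ {-2}; Q'(t) = 4(t + 3) vanishes at t ∈ {-3}.
Local minima of P (where P''>0): P(-2)=-8. Local minima of Q: Q(-3)=-18.
So the global minimum of U is P(-2) + Q(-3) + 2 = -8 − 18 + 2 = -24, attained at (-2, -3).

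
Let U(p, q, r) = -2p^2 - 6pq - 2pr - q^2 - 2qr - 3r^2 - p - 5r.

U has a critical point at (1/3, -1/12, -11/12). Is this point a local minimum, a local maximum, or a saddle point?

The Hessian is constant: H = [[-4, -6, -2], [-6, -2, -2], [-2, -2, -6]].
Leading principal minors: Δ₁ = -4, Δ₂ = -28, Δ₃ = 144.
The minors fit neither the all-positive nor the alternating-sign pattern, so H is indefinite: a saddle point.

saddle point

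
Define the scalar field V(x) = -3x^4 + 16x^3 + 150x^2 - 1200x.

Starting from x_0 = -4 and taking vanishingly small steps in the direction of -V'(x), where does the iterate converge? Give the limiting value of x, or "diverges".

V'(x) = -12(x - 5)(x - 4)(x + 5), so V'(-4) = -864.
Gradient descent moves in the -V' direction, i.e. x is increasing.
The nearest critical point in that direction is x = 4, where V'' = 108 > 0 (a local minimum). The iterate converges there.

4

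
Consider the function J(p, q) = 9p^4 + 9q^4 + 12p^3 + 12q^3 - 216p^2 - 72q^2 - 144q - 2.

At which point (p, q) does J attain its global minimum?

J(p,q) separates as A(p) + B(q) − 2, so its minimum is min A + min B − 2.
A'(p) = 36p(p - 3)(p + 4) vanishes at p ∈ {-4, 0, 3}; B'(q) = 36(q - 2)(q + 1)(q + 2) vanishes at q ∈ {-2, -1, 2}.
Local minima of A (where A''>0): A(-4)=-1920, A(3)=-891. Local minima of B: B(-2)=48, B(2)=-336.
So the global minimum of J is A(-4) + B(2) − 2 = -1920 − 336 − 2 = -2258, attained at (-4, 2).

(-4, 2)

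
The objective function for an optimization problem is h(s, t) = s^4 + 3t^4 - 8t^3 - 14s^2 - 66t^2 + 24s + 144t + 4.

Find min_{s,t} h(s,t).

-680

h(s,t) separates as P(s) + Q(t) + 4, so its minimum is min P + min Q + 4.
P'(s) = 4(s - 2)(s - 1)(s + 3) vanishes at s ∈ {-3, 1, 2}; Q'(t) = 12(t - 4)(t - 1)(t + 3) vanishes at t ∈ {-3, 1, 4}.
Local minima of P (where P''>0): P(-3)=-117, P(2)=8. Local minima of Q: Q(-3)=-567, Q(4)=-224.
So the global minimum of h is P(-3) + Q(-3) + 4 = -117 − 567 + 4 = -680, attained at (-3, -3).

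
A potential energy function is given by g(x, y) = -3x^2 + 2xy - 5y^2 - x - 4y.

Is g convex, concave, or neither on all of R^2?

concave

g is quadratic, so its Hessian is the constant matrix H = [[-6, 2], [2, -10]].
det(H) = 56, tr(H) = -16.
det(H) > 0 and tr(H) < 0, so H is negative definite everywhere: concave.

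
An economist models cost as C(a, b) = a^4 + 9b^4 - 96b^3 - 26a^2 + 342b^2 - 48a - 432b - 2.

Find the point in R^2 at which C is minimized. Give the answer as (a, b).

C(a,b) separates as P(a) + Q(b) − 2, so its minimum is min P + min Q − 2.
P'(a) = 4(a - 4)(a + 1)(a + 3) vanishes at a ∈ {-3, -1, 4}; Q'(b) = 36(b - 4)(b - 3)(b - 1) vanishes at b ∈ {1, 3, 4}.
Local minima of P (where P''>0): P(-3)=-9, P(4)=-352. Local minima of Q: Q(1)=-177, Q(4)=-96.
So the global minimum of C is P(4) + Q(1) − 2 = -352 − 177 − 2 = -531, attained at (4, 1).

(4, 1)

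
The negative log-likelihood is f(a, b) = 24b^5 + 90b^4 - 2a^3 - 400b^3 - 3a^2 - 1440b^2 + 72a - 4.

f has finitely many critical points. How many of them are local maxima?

2

f separates as a function of a plus a function of b, so ∇f=0 decouples.
∂f/∂a = -6(a - 3)(a + 4) = 0 at a ∈ {-4, 3}; ∂f/∂b = 120b(b - 3)(b + 2)(b + 4) = 0 at b ∈ {-4, -2, 0, 3}.
The Hessian is diagonal: diag(f_aa, f_bb). Second derivatives: f_aa(-4)=42, f_aa(3)=-42; f_bb(-4)=-6720, f_bb(-2)=2400, f_bb(0)=-2880, f_bb(3)=12600.
Local maxima occur where both diagonal entries negative: (3, -4), (3, 0). Count: 2.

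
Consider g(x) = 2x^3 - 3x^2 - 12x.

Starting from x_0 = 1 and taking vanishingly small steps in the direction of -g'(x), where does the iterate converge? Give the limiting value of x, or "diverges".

2

g'(x) = 6(x - 2)(x + 1), so g'(1) = -12.
Gradient descent moves in the -g' direction, i.e. x is increasing.
The nearest critical point in that direction is x = 2, where g'' = 18 > 0 (a local minimum). The iterate converges there.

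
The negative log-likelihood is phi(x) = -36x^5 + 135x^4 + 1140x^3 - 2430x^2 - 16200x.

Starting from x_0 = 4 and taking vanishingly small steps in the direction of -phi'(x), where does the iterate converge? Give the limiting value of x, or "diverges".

phi'(x) = -180(x - 5)(x - 3)(x + 2)(x + 3), so phi'(4) = 7560.
Gradient descent moves in the -phi' direction, i.e. x is decreasing.
The nearest critical point in that direction is x = 3, where phi'' = 10800 > 0 (a local minimum). The iterate converges there.

3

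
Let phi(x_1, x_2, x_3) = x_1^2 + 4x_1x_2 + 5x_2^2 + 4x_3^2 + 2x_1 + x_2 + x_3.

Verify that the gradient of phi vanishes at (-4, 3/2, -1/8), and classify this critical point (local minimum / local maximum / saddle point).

local minimum

∇phi = (2x_1 + 4x_2 + 2, 4x_1 + 10x_2 + 1, 8x_3 + 1); substituting (-4, 3/2, -1/8) gives ∇phi = (0, 0, 0), so (-4, 3/2, -1/8) is indeed a critical point.
The Hessian is constant: H = [[2, 4, 0], [4, 10, 0], [0, 0, 8]].
Leading principal minors: Δ₁ = 2, Δ₂ = 4, Δ₃ = 32.
All leading minors are positive, so H is positive definite: a local minimum.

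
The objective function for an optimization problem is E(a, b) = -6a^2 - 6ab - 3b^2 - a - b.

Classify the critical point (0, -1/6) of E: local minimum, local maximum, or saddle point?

The Hessian of E is constant: H = [[-12, -6], [-6, -6]].
det(H) = (-12)·(-6) − (-6)² = 36.
det(H) > 0 and tr(H) = -18 < 0, so H is negative definite and the point is a local maximum.

local maximum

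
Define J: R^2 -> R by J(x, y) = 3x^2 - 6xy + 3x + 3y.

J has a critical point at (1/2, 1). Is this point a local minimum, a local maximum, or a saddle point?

The Hessian of J is constant: H = [[6, -6], [-6, 0]].
det(H) = 6·0 − (-6)² = -36.
Since det(H) < 0, H is indefinite and the critical point is a saddle point.

saddle point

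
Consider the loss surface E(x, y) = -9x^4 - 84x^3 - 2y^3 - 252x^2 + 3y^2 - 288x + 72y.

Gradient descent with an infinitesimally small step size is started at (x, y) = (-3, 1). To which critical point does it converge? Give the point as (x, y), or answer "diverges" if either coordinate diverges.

(-2, -3)

E is separable, so gradient descent decouples: x follows -∂E/∂x, y follows -∂E/∂y.
∂E/∂x = -36(x + 1)(x + 2)(x + 4); at x=-3 this is -72, so x increases.
∂E/∂y = -6(y - 4)(y + 3); at y=1 this is 72, so y decreases.
x converges to its nearest critical value -2 (a local min of the x-part); y converges to -3. The iterate converges to (-2, -3).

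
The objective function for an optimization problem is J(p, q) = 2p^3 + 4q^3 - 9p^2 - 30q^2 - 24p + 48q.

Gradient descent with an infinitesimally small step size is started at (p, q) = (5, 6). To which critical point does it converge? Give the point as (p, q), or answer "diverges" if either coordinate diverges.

(4, 4)

J is separable, so gradient descent decouples: p follows -∂J/∂p, q follows -∂J/∂q.
∂J/∂p = 6(p - 4)(p + 1); at p=5 this is 36, so p decreases.
∂J/∂q = 12(q - 4)(q - 1); at q=6 this is 120, so q decreases.
p converges to its nearest critical value 4 (a local min of the p-part); q converges to 4. The iterate converges to (4, 4).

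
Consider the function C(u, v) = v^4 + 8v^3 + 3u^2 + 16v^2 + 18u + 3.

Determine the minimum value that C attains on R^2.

C(u,v) separates as P(u) + Q(v) + 3, so its minimum is min P + min Q + 3.
P'(u) = 6u + 18 vanishes at u ∈ {-3}; Q'(v) = 4v(v + 2)(v + 4) vanishes at v ∈ {-4, -2, 0}.
Local minima of P (where P''>0): P(-3)=-27. Local minima of Q: Q(-4)=0, Q(0)=0.
So the global minimum of C is P(-3) + Q(-4) + 3 = -27 + 0 + 3 = -24, attained at (-3, -4).

-24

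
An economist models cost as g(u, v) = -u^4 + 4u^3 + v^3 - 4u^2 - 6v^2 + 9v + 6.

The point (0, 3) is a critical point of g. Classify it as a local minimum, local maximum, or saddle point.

saddle point

The mixed partial ∂²g/∂u∂v is 0, so the Hessian at any point is diag(g_uu, g_vv) = diag(4(-3u^2 + 6u - 2), 6(v - 2)).
At (0, 3): H = diag(-8, 6).
The eigenvalues have opposite signs, so H is indefinite: a saddle point.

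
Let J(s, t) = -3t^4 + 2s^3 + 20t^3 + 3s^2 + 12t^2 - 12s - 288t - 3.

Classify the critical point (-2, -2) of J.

The mixed partial ∂²J/∂s∂t is 0, so the Hessian at any point is diag(J_ss, J_tt) = diag(6(2s + 1), 12(-3t^2 + 10t + 2)).
At (-2, -2): H = diag(-18, -360).
Both eigenvalues are negative, so H is negative definite: a local maximum.

local maximum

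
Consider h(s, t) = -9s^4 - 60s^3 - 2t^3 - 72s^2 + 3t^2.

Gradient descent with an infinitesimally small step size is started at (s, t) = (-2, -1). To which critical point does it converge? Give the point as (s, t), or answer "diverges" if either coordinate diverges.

(-1, 0)

h is separable, so gradient descent decouples: s follows -∂h/∂s, t follows -∂h/∂t.
∂h/∂s = -36s(s + 1)(s + 4); at s=-2 this is -144, so s increases.
∂h/∂t = -6t(t - 1); at t=-1 this is -12, so t increases.
s converges to its nearest critical value -1 (a local min of the s-part); t converges to 0. The iterate converges to (-1, 0).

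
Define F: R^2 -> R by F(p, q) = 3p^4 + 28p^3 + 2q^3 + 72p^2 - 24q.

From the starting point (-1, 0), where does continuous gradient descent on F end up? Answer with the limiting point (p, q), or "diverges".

(0, 2)

F is separable, so gradient descent decouples: p follows -∂F/∂p, q follows -∂F/∂q.
∂F/∂p = 12p(p + 3)(p + 4); at p=-1 this is -72, so p increases.
∂F/∂q = 6(q - 2)(q + 2); at q=0 this is -24, so q increases.
p converges to its nearest critical value 0 (a local min of the p-part); q converges to 2. The iterate converges to (0, 2).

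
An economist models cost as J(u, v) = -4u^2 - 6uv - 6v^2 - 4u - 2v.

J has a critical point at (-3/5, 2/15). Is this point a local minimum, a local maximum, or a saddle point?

local maximum

The Hessian of J is constant: H = [[-8, -6], [-6, -12]].
det(H) = (-8)·(-12) − (-6)² = 60.
det(H) > 0 and tr(H) = -20 < 0, so H is negative definite and the point is a local maximum.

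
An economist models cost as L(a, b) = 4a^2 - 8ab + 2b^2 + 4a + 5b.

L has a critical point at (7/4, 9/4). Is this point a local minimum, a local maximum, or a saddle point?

The Hessian of L is constant: H = [[8, -8], [-8, 4]].
det(H) = 8·4 − (-8)² = -32.
Since det(H) < 0, H is indefinite and the critical point is a saddle point.

saddle point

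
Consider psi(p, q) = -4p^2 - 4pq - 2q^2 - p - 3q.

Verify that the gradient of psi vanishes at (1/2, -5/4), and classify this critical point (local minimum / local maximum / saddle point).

local maximum

∇psi = (-8p - 4q - 1, -4p - 4q - 3); substituting (1/2, -5/4) gives ∇psi = (0, 0), so (1/2, -5/4) is indeed a critical point.
The Hessian of psi is constant: H = [[-8, -4], [-4, -4]].
det(H) = (-8)·(-4) − (-4)² = 16.
det(H) > 0 and tr(H) = -12 < 0, so H is negative definite and the point is a local maximum.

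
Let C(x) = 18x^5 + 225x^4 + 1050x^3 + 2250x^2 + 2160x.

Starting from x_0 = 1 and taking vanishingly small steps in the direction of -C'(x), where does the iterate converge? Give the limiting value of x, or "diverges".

-1

C'(x) = 90(x + 1)(x + 2)(x + 3)(x + 4), so C'(1) = 10800.
Gradient descent moves in the -C' direction, i.e. x is decreasing.
The nearest critical point in that direction is x = -1, where C'' = 540 > 0 (a local minimum). The iterate converges there.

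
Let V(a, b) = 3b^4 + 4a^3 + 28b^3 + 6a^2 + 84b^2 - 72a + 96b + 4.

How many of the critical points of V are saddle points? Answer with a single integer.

V separates as a function of a plus a function of b, so ∇V=0 decouples.
∂V/∂a = 12(a - 2)(a + 3) = 0 at a ∈ {-3, 2}; ∂V/∂b = 12(b + 1)(b + 2)(b + 4) = 0 at b ∈ {-4, -2, -1}.
The Hessian is diagonal: diag(V_aa, V_bb). Second derivatives: V_aa(-3)=-60, V_aa(2)=60; V_bb(-4)=72, V_bb(-2)=-24, V_bb(-1)=36.
Saddle points occur where the two diagonal entries have opposite signs: (-3, -4), (-3, -1), (2, -2). Count: 3.

3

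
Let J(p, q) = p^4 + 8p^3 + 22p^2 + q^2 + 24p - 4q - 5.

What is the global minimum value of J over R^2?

J(p,q) separates as A(p) + B(q) − 5, so its minimum is min A + min B − 5.
A'(p) = 4(p + 1)(p + 2)(p + 3) vanishes at p ∈ {-3, -2, -1}; B'(q) = 2q - 4 vanishes at q ∈ {2}.
Local minima of A (where A''>0): A(-3)=-9, A(-1)=-9. Local minima of B: B(2)=-4.
So the global minimum of J is A(-3) + B(2) − 5 = -9 − 4 − 5 = -18, attained at (-3, 2).

-18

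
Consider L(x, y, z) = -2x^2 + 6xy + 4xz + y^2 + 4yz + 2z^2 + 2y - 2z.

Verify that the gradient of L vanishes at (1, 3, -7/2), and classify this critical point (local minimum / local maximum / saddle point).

saddle point

∇L = (-4x + 6y + 4z, 6x + 2y + 4z + 2, 4x + 4y + 4z - 2); substituting (1, 3, -7/2) gives ∇L = (0, 0, 0), so (1, 3, -7/2) is indeed a critical point.
The Hessian is constant: H = [[-4, 6, 4], [6, 2, 4], [4, 4, 4]].
Leading principal minors: Δ₁ = -4, Δ₂ = -44, Δ₃ = 48.
The minors fit neither the all-positive nor the alternating-sign pattern, so H is indefinite: a saddle point.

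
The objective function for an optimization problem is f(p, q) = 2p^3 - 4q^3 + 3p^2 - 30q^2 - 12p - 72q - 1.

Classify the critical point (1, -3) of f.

The mixed partial ∂²f/∂p∂q is 0, so the Hessian at any point is diag(f_pp, f_qq) = diag(6(2p + 1), -12(2q + 5)).
At (1, -3): H = diag(18, 12).
Both eigenvalues are positive, so H is positive definite: a local minimum.

local minimum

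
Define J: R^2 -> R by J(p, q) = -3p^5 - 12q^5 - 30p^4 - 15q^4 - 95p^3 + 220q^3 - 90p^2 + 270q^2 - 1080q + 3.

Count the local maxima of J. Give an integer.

4

J separates as a function of p plus a function of q, so ∇J=0 decouples.
∂J/∂p = -15p(p + 1)(p + 3)(p + 4) = 0 at p ∈ {-4, -3, -1, 0}; ∂J/∂q = -60(q - 3)(q - 1)(q + 2)(q + 3) = 0 at q ∈ {-3, -2, 1, 3}.
The Hessian is diagonal: diag(J_pp, J_qq). Second derivatives: J_pp(-4)=180, J_pp(-3)=-90, J_pp(-1)=90, J_pp(0)=-180; J_qq(-3)=1440, J_qq(-2)=-900, J_qq(1)=1440, J_qq(3)=-3600.
Local maxima occur where both diagonal entries negative: (-3, -2), (-3, 3), (0, -2), (0, 3). Count: 4.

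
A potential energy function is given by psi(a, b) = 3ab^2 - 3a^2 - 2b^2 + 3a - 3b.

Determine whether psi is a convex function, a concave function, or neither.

neither

The term 3ab^2 is cubic, so the Hessian is not constant.
∂²psi/∂b² = 6a - 4, which takes both signs as a varies (negative for sufficiently negative a). A diagonal entry of the Hessian changing sign means the Hessian is neither positive- nor negative-semidefinite on all of R^2.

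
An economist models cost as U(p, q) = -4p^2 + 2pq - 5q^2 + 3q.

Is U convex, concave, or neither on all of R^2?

concave

U is quadratic, so its Hessian is the constant matrix H = [[-8, 2], [2, -10]].
det(H) = 76, tr(H) = -18.
det(H) > 0 and tr(H) < 0, so H is negative definite everywhere: concave.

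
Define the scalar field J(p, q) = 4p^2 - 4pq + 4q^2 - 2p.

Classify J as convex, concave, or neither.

J is quadratic, so its Hessian is the constant matrix H = [[8, -4], [-4, 8]].
det(H) = 48, tr(H) = 16.
det(H) > 0 and tr(H) > 0, so H is positive definite everywhere: convex.

convex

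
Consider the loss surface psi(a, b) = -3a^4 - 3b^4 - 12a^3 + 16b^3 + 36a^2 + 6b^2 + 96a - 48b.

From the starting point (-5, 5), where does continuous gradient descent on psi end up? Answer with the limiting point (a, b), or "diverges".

diverges

psi is separable, so gradient descent decouples: a follows -∂psi/∂a, b follows -∂psi/∂b.
∂psi/∂a = -12(a - 2)(a + 1)(a + 4); at a=-5 this is 336, so a decreases.
∂psi/∂b = -12(b - 4)(b - 1)(b + 1); at b=5 this is -288, so b increases.
The a-coordinate has no critical point in that direction and runs off to infinity.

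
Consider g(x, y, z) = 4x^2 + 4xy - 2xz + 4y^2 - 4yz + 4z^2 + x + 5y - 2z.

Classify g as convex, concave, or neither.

g is quadratic, so its Hessian is the constant matrix H = [[8, 4, -2], [4, 8, -4], [-2, -4, 8]].
Leading principal minors: 8, 48, 288.
All positive ⇒ H ≻ 0 ⇒ convex.

convex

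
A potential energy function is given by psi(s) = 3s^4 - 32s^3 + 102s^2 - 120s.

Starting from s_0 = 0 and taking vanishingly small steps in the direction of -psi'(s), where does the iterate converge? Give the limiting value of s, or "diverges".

1

psi'(s) = 12(s - 5)(s - 2)(s - 1), so psi'(0) = -120.
Gradient descent moves in the -psi' direction, i.e. s is increasing.
The nearest critical point in that direction is s = 1, where psi'' = 48 > 0 (a local minimum). The iterate converges there.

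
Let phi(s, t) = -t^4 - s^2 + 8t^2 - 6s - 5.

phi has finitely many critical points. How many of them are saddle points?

1

phi separates as a function of s plus a function of t, so ∇phi=0 decouples.
∂phi/∂s = -2(s + 3) = 0 at s ∈ {-3}; ∂phi/∂t = -4t(t - 2)(t + 2) = 0 at t ∈ {-2, 0, 2}.
The Hessian is diagonal: diag(phi_ss, phi_tt). Second derivatives: phi_ss(-3)=-2; phi_tt(-2)=-32, phi_tt(0)=16, phi_tt(2)=-32.
Saddle points occur where the two diagonal entries have opposite signs: (-3, 0). Count: 1.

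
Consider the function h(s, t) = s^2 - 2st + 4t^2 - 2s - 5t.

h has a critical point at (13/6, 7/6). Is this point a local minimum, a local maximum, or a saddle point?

The Hessian of h is constant: H = [[2, -2], [-2, 8]].
det(H) = 2·8 − (-2)² = 12.
det(H) > 0 and tr(H) = 10 > 0, so H is positive definite and the point is a local minimum.

local minimum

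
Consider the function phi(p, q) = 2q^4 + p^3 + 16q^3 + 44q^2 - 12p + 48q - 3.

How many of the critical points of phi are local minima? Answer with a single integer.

2

phi separates as a function of p plus a function of q, so ∇phi=0 decouples.
∂phi/∂p = 3(p - 2)(p + 2) = 0 at p ∈ {-2, 2}; ∂phi/∂q = 8(q + 1)(q + 2)(q + 3) = 0 at q ∈ {-3, -2, -1}.
The Hessian is diagonal: diag(phi_pp, phi_qq). Second derivatives: phi_pp(-2)=-12, phi_pp(2)=12; phi_qq(-3)=16, phi_qq(-2)=-8, phi_qq(-1)=16.
Local minima occur where both diagonal entries positive: (2, -3), (2, -1). Count: 2.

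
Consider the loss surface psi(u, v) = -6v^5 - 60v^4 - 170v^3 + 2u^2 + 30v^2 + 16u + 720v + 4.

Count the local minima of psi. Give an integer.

2

psi separates as a function of u plus a function of v, so ∇psi=0 decouples.
∂psi/∂u = 4(u + 4) = 0 at u ∈ {-4}; ∂psi/∂v = -30(v - 1)(v + 2)(v + 3)(v + 4) = 0 at v ∈ {-4, -3, -2, 1}.
The Hessian is diagonal: diag(psi_uu, psi_vv). Second derivatives: psi_uu(-4)=4; psi_vv(-4)=300, psi_vv(-3)=-120, psi_vv(-2)=180, psi_vv(1)=-1800.
Local minima occur where both diagonal entries positive: (-4, -4), (-4, -2). Count: 2.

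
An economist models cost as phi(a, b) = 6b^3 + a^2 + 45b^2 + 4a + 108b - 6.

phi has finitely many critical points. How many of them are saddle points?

1

phi separates as a function of a plus a function of b, so ∇phi=0 decouples.
∂phi/∂a = 2(a + 2) = 0 at a ∈ {-2}; ∂phi/∂b = 18(b + 2)(b + 3) = 0 at b ∈ {-3, -2}.
The Hessian is diagonal: diag(phi_aa, phi_bb). Second derivatives: phi_aa(-2)=2; phi_bb(-3)=-18, phi_bb(-2)=18.
Saddle points occur where the two diagonal entries have opposite signs: (-2, -3). Count: 1.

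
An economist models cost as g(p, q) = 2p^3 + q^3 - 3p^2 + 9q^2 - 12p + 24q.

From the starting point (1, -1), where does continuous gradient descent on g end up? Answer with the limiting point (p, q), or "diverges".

g is separable, so gradient descent decouples: p follows -∂g/∂p, q follows -∂g/∂q.
∂g/∂p = 6(p - 2)(p + 1); at p=1 this is -12, so p increases.
∂g/∂q = 3(q + 2)(q + 4); at q=-1 this is 9, so q decreases.
p converges to its nearest critical value 2 (a local min of the p-part); q converges to -2. The iterate converges to (2, -2).

(2, -2)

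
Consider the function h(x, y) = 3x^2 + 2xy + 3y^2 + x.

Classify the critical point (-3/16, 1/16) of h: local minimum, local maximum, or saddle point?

The Hessian of h is constant: H = [[6, 2], [2, 6]].
det(H) = 6·6 − 2² = 32.
det(H) > 0 and tr(H) = 12 > 0, so H is positive definite and the point is a local minimum.

local minimum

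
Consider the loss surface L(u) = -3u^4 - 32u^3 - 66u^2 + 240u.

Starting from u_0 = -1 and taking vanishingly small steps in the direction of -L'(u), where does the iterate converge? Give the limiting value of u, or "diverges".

-4

L'(u) = -12(u - 1)(u + 4)(u + 5), so L'(-1) = 288.
Gradient descent moves in the -L' direction, i.e. u is decreasing.
The nearest critical point in that direction is u = -4, where L'' = 60 > 0 (a local minimum). The iterate converges there.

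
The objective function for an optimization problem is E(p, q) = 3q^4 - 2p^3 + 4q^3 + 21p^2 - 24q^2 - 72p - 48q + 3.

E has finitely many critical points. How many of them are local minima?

E separates as a function of p plus a function of q, so ∇E=0 decouples.
∂E/∂p = -6(p - 4)(p - 3) = 0 at p ∈ {3, 4}; ∂E/∂q = 12(q - 2)(q + 1)(q + 2) = 0 at q ∈ {-2, -1, 2}.
The Hessian is diagonal: diag(E_pp, E_qq). Second derivatives: E_pp(3)=6, E_pp(4)=-6; E_qq(-2)=48, E_qq(-1)=-36, E_qq(2)=144.
Local minima occur where both diagonal entries positive: (3, -2), (3, 2). Count: 2.

2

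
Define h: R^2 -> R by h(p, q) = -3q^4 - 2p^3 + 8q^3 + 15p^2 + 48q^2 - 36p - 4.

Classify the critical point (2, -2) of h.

saddle point

The mixed partial ∂²h/∂p∂q is 0, so the Hessian at any point is diag(h_pp, h_qq) = diag(6(-2p + 5), 12(-3q^2 + 4q + 8)).
At (2, -2): H = diag(6, -144).
The eigenvalues have opposite signs, so H is indefinite: a saddle point.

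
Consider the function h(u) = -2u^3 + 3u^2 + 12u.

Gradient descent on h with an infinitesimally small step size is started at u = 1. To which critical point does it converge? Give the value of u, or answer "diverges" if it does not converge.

h'(u) = -6(u - 2)(u + 1), so h'(1) = 12.
Gradient descent moves in the -h' direction, i.e. u is decreasing.
The nearest critical point in that direction is u = -1, where h'' = 18 > 0 (a local minimum). The iterate converges there.

-1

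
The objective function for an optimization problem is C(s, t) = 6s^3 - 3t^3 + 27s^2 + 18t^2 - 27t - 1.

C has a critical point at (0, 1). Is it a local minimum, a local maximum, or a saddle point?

The mixed partial ∂²C/∂s∂t is 0, so the Hessian at any point is diag(C_ss, C_tt) = diag(18(2s + 3), 18(-t + 2)).
At (0, 1): H = diag(54, 18).
Both eigenvalues are positive, so H is positive definite: a local minimum.

local minimum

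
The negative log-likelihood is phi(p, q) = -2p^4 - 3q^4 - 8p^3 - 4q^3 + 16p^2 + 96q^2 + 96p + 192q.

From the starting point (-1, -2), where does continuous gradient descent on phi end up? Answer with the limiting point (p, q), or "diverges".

phi is separable, so gradient descent decouples: p follows -∂phi/∂p, q follows -∂phi/∂q.
∂phi/∂p = -8(p - 2)(p + 2)(p + 3); at p=-1 this is 48, so p decreases.
∂phi/∂q = -12(q - 4)(q + 1)(q + 4); at q=-2 this is -144, so q increases.
p converges to its nearest critical value -2 (a local min of the p-part); q converges to -1. The iterate converges to (-2, -1).

(-2, -1)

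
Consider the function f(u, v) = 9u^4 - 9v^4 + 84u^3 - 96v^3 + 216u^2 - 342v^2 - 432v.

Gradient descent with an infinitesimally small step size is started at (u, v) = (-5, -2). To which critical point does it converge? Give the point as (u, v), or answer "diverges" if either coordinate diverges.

(-4, -3)

f is separable, so gradient descent decouples: u follows -∂f/∂u, v follows -∂f/∂v.
∂f/∂u = 36u(u + 3)(u + 4); at u=-5 this is -360, so u increases.
∂f/∂v = -36(v + 1)(v + 3)(v + 4); at v=-2 this is 72, so v decreases.
u converges to its nearest critical value -4 (a local min of the u-part); v converges to -3. The iterate converges to (-4, -3).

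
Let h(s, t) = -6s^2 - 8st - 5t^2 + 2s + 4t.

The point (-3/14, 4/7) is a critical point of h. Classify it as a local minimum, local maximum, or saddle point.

The Hessian of h is constant: H = [[-12, -8], [-8, -10]].
det(H) = (-12)·(-10) − (-8)² = 56.
det(H) > 0 and tr(H) = -22 < 0, so H is negative definite and the point is a local maximum.

local maximum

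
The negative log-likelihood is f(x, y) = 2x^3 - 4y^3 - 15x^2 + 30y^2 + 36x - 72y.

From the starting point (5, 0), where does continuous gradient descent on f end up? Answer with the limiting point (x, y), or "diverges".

f is separable, so gradient descent decouples: x follows -∂f/∂x, y follows -∂f/∂y.
∂f/∂x = 6(x - 3)(x - 2); at x=5 this is 36, so x decreases.
∂f/∂y = -12(y - 3)(y - 2); at y=0 this is -72, so y increases.
x converges to its nearest critical value 3 (a local min of the x-part); y converges to 2. The iterate converges to (3, 2).

(3, 2)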